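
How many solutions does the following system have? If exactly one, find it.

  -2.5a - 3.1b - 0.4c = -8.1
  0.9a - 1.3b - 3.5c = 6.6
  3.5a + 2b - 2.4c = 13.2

Row-reduce the augmented matrix:
R1 ← R1 / (-5/2).
R2 ← R2 − 9/10·R1.
R3 ← R3 − 7/2·R1.
R2 ← R2 / (-302/125).
R1 ← R1 − 31/25·R2.
R3 ← R3 + 117/50·R2.
R3 ← R3 / (3439/6040).
R1 ← R1 + 1033/604·R3.
R2 ← R2 − 911/604·R3.
Reading off the reduced rows gives a = 0, b = 3, c = -3.

a = 0, b = 3, c = -3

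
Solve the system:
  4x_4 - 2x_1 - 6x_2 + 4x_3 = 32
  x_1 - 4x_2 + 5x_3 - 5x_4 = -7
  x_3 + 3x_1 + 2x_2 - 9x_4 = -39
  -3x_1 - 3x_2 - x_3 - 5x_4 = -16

infinitely many solutions

Row-reduce:
R1 ← R1 / (-2).
R2 ← R2 − 1·R1.
R3 ← R3 − 3·R1.
R4 ← R4 + 3·R1.
R2 ← R2 / (-7).
R1 ← R1 − 3·R2.
R3 ← R3 + 7·R2.
R4 ← R4 − 6·R2.
Swap R3 and R4.
R3 ← R3 / (-1).
R1 ← R1 − 1·R3.
R2 ← R2 + 1·R3.
Rank is 3 with 4 unknowns, leaving x_4 free.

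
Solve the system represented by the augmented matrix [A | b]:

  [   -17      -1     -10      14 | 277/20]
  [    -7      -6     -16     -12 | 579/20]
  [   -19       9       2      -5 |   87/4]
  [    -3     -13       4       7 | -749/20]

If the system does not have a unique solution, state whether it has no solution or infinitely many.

x_1 = -1/4, x_2 = 2, x_3 = -2, x_4 = -3/5

Row-reduce the augmented matrix:
R1 ← R1 / (-17).
R2 ← R2 + 7·R1.
R3 ← R3 + 19·R1.
R4 ← R4 + 3·R1.
R2 ← R2 / (-95/17).
R1 ← R1 − 1/17·R2.
R3 ← R3 − 172/17·R2.
R4 ← R4 + 218/17·R2.
R3 ← R3 / (-792/95).
R1 ← R1 − 44/95·R3.
R2 ← R2 − 202/95·R3.
R4 ← R4 − 3138/95·R3.
R4 ← R4 / (-21641/132).
R1 ← R1 + 71/18·R4.
R2 ← R2 + 4075/396·R4.
R3 ← R3 − 5017/792·R4.
Reading off the reduced rows gives x_1 = -1/4, x_2 = 2, x_3 = -2, x_4 = -3/5.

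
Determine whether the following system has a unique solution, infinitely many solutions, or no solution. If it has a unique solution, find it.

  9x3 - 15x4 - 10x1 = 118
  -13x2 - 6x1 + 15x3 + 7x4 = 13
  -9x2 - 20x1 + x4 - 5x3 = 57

infinitely many solutions

Row-reduce:
R1 ← R1 / (-10).
R2 ← R2 + 6·R1.
R3 ← R3 + 20·R1.
R2 ← R2 / (-13).
R3 ← R3 + 9·R2.
R3 ← R3 / (-1927/65).
R1 ← R1 + 9/10·R3.
R2 ← R2 + 48/65·R3.
Rank is 3 with 4 unknowns, leaving x4 free.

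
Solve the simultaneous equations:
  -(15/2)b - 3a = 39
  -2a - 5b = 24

Row-reduce:
R1 ← R1 / (-3).
R2 ← R2 + 2·R1.
Row 2 reduces to 0 = -2, a contradiction. The system is inconsistent.

no solution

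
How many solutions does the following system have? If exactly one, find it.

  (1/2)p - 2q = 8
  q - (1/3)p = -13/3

From equation 2: q = -13/3 + 1/3·p.
Substitute into equation 1 and solve: p = 4.
Then q = -3.

p = 4, q = -3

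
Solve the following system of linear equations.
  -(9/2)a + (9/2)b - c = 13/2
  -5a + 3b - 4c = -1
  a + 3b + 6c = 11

no solution

Row-reduce:
R1 ← R1 / (-9/2).
R2 ← R2 + 5·R1.
R3 ← R3 − 1·R1.
R2 ← R2 / (-2).
R1 ← R1 + 1·R2.
R3 ← R3 − 4·R2.
Row 3 reduces to 0 = -4, a contradiction. The system is inconsistent.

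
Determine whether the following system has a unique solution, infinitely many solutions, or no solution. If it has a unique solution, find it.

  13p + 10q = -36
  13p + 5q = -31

Row-reduce the augmented matrix:
R1 ← R1 / (13).
R2 ← R2 − 13·R1.
R2 ← R2 / (-5).
R1 ← R1 − 10/13·R2.
Reading off the reduced rows gives p = -2, q = -1.

p = -2, q = -1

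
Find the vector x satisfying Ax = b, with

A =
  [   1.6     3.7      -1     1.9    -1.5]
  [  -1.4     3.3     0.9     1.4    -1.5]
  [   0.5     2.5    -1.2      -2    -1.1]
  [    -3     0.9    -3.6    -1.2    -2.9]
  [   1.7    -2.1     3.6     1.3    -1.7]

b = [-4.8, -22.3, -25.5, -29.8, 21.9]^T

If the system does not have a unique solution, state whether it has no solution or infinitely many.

Row-reduce the augmented matrix:
R1 ← R1 / (8/5).
R2 ← R2 + 7/5·R1.
R3 ← R3 − 1/2·R1.
R4 ← R4 + 3·R1.
R5 ← R5 − 17/10·R1.
R2 ← R2 / (523/80).
R1 ← R1 − 37/16·R2.
R3 ← R3 − 43/32·R2.
R4 ← R4 − 627/80·R2.
R5 ← R5 + 193/32·R2.
R3 ← R3 / (-9337/10460).
R1 ← R1 + 663/1046·R3.
R2 ← R2 − 2/523·R3.
R4 ← R4 + 28791/5230·R3.
R5 ← R5 − 49011/10460·R3.
R4 ← R4 / (1733781/93370).
R1 ← R1 − 22343/9337·R4.
R2 ← R2 − 4245/9337·R4.
R3 ← R3 − 33715/9337·R4.
R5 ← R5 + 276609/18674·R4.
R5 ← R5 / (-2650191/577927).
R1 ← R1 − 614638/1733781·R5.
R2 ← R2 + 220279/577927·R5.
R3 ← R3 − 781898/1733781·R5.
R4 ← R4 + 187946/1733781·R5.
Reading off the reduced rows gives x_1 = 5, x_2 = -6, x_3 = -1, x_4 = 6, x_5 = 2.

x_1 = 5, x_2 = -6, x_3 = -1, x_4 = 6, x_5 = 2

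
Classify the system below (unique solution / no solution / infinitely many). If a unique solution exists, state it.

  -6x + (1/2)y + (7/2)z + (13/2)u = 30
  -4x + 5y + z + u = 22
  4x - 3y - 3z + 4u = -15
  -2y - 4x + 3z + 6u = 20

Row-reduce:
R1 ← R1 / (-6).
R2 ← R2 + 4·R1.
R3 ← R3 − 4·R1.
R4 ← R4 + 4·R1.
R2 ← R2 / (14/3).
R1 ← R1 + 1/12·R2.
R3 ← R3 + 8/3·R2.
R4 ← R4 + 7/3·R2.
R3 ← R3 / (-10/7).
R1 ← R1 + 17/28·R3.
R2 ← R2 + 2/7·R3.
Row 4 reduces to 0 = 1, a contradiction. The system is inconsistent.

no solution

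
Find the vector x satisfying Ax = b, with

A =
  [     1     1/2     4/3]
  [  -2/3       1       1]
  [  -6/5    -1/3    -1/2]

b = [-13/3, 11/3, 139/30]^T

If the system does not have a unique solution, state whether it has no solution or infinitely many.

Row-reduce the augmented matrix:
R2 ← R2 + 2/3·R1.
R3 ← R3 + 6/5·R1.
R2 ← R2 / (4/3).
R1 ← R1 − 1/2·R2.
R3 ← R3 − 4/15·R2.
R3 ← R3 / (13/18).
R1 ← R1 − 5/8·R3.
R2 ← R2 − 17/12·R3.
Reading off the reduced rows gives x_1 = -4, x_2 = 2, x_3 = -1.

x_1 = -4, x_2 = 2, x_3 = -1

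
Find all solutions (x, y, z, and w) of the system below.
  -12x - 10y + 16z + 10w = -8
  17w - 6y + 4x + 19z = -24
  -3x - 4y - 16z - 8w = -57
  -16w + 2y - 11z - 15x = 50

Row-reduce the augmented matrix:
R1 ← R1 / (-12).
R2 ← R2 − 4·R1.
R3 ← R3 + 3·R1.
R4 ← R4 + 15·R1.
R2 ← R2 / (-28/3).
R1 ← R1 − 5/6·R2.
R3 ← R3 + 3/2·R2.
R4 ← R4 − 29/2·R2.
R3 ← R3 / (-1339/56).
R1 ← R1 − 47/56·R3.
R2 ← R2 + 73/28·R3.
R4 ← R4 − 381/56·R3.
R4 ← R4 / (-1109/1339).
R1 ← R1 − 668/1339·R4.
R2 ← R2 + 907/1339·R4.
R3 ← R3 − 771/1339·R4.
Reading off the reduced rows gives x = -1, y = 5, z = 5, w = -5.

x = -1, y = 5, z = 5, w = -5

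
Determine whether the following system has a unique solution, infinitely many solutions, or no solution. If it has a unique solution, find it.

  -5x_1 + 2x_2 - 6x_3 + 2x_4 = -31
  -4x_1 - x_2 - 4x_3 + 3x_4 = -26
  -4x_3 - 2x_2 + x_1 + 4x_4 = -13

Row-reduce:
R1 ← R1 / (-5).
R2 ← R2 + 4·R1.
R3 ← R3 − 1·R1.
R2 ← R2 / (-13/5).
R1 ← R1 + 2/5·R2.
R3 ← R3 + 8/5·R2.
R3 ← R3 / (-74/13).
R1 ← R1 − 14/13·R3.
R2 ← R2 + 4/13·R3.
Rank is 3 with 4 unknowns, leaving x_4 free.

infinitely many solutions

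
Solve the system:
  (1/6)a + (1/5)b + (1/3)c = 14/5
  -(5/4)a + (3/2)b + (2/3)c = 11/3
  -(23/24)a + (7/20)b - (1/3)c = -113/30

infinitely many solutions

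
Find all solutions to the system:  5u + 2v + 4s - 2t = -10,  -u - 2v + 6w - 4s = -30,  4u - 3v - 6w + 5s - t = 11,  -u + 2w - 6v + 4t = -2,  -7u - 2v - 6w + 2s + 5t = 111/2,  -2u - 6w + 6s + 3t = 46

Row-reduce:
R1 ← R1 / (5).
R2 ← R2 + 1·R1.
R3 ← R3 − 4·R1.
R4 ← R4 + 1·R1.
R5 ← R5 + 7·R1.
R6 ← R6 + 2·R1.
R2 ← R2 / (-8/5).
R1 ← R1 − 2/5·R2.
R3 ← R3 + 23/5·R2.
R4 ← R4 + 28/5·R2.
R5 ← R5 − 4/5·R2.
R6 ← R6 − 4/5·R2.
R3 ← R3 / (-93/4).
R1 ← R1 − 3/2·R3.
R2 ← R2 + 15/4·R3.
R4 ← R4 + 19·R3.
R5 ← R5 + 3·R3.
R6 ← R6 + 3·R3.
R4 ← R4 / (280/93).
R1 ← R1 − 22/31·R4.
R2 ← R2 − 7/31·R4.
R3 ← R3 + 44/93·R4.
R5 ← R5 − 142/31·R4.
R6 ← R6 − 142/31·R4.
R5 ← R5 / (-128/35).
R1 ← R1 + 43/35·R5.
R2 ← R2 + 3/10·R5.
R3 ← R3 − 17/35·R5.
R4 ← R4 − 83/70·R5.
R6 ← R6 + 128/35·R5.
Row 6 reduces to 0 = 1/2, a contradiction. The system is inconsistent.

no solution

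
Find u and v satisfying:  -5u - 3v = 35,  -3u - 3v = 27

u = -4, v = -5

Row-reduce the augmented matrix:
R1 ← R1 / (-5).
R2 ← R2 + 3·R1.
R2 ← R2 / (-6/5).
R1 ← R1 − 3/5·R2.
Reading off the reduced rows gives u = -4, v = -5.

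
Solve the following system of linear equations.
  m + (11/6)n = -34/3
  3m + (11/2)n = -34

Row-reduce:
R2 ← R2 − 3·R1.
Rank is 1 with 2 unknowns, leaving n free.

infinitely many solutions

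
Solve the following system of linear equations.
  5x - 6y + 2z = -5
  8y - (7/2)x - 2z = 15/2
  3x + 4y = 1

Row-reduce:
R1 ← R1 / (5).
R2 ← R2 + 7/2·R1.
R3 ← R3 − 3·R1.
R2 ← R2 / (19/5).
R1 ← R1 + 6/5·R2.
R3 ← R3 − 38/5·R2.
Row 3 reduces to 0 = -4, a contradiction. The system is inconsistent.

no solution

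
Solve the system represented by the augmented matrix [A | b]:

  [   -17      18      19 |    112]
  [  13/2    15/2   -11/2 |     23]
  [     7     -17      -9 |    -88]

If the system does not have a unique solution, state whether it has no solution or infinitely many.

Row-reduce:
R1 ← R1 / (-17).
R2 ← R2 − 13/2·R1.
R3 ← R3 − 7·R1.
R2 ← R2 / (489/34).
R1 ← R1 + 18/17·R2.
R3 ← R3 + 163/17·R2.
Row 3 reduces to 0 = 2, a contradiction. The system is inconsistent.

no solution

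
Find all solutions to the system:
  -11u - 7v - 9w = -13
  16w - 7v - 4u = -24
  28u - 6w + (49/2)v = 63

Row-reduce:
R1 ← R1 / (-11).
R2 ← R2 + 4·R1.
R3 ← R3 − 28·R1.
R2 ← R2 / (-49/11).
R1 ← R1 − 7/11·R2.
R3 ← R3 − 147/22·R2.
Row 3 reduces to 0 = 1, a contradiction. The system is inconsistent.

no solution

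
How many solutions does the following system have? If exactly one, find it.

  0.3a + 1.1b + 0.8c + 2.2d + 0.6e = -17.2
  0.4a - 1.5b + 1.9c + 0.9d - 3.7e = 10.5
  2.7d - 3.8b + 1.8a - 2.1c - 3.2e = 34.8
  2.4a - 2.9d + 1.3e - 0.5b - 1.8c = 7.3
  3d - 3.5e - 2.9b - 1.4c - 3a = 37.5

a = -2, b = -4, c = -6, d = -2, e = -5

Row-reduce the augmented matrix:
R1 ← R1 / (3/10).
R2 ← R2 − 2/5·R1.
R3 ← R3 − 9/5·R1.
R4 ← R4 − 12/5·R1.
R5 ← R5 + 3·R1.
R2 ← R2 / (-89/30).
R1 ← R1 − 11/3·R2.
R3 ← R3 + 52/5·R2.
R4 ← R4 + 93/10·R2.
R5 ← R5 − 81/10·R2.
R3 ← R3 / (-8741/890).
R1 ← R1 − 329/89·R3.
R2 ← R2 + 25/89·R3.
R4 ← R4 + 9623/890·R3.
R5 ← R5 − 7899/890·R3.
R4 ← R4 / (-910261/87410).
R1 ← R1 − 31040/8741·R4.
R2 ← R2 − 6834/8741·R4.
R3 ← R3 − 3001/8741·R4.
R5 ← R5 − 143363/8741·R4.
R5 ← R5 / (-220391/413755).
R1 ← R1 − 58155/910261·R5.
R2 ← R2 − 1196671/910261·R5.
R3 ← R3 + 810064/910261·R5.
R4 ← R4 + 63444/910261·R5.
Reading off the reduced rows gives a = -2, b = -4, c = -6, d = -2, e = -5.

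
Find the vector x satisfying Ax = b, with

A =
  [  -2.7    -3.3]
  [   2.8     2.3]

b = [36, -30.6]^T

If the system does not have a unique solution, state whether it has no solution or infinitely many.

Row-reduce the augmented matrix:
R1 ← R1 / (-27/10).
R2 ← R2 − 14/5·R1.
R2 ← R2 / (-101/90).
R1 ← R1 − 11/9·R2.
Reading off the reduced rows gives x_1 = -6, x_2 = -6.

x_1 = -6, x_2 = -6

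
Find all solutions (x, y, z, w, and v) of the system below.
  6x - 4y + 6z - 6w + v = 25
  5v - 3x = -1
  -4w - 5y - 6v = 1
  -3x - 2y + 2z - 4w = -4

Row-reduce:
R1 ← R1 / (6).
R2 ← R2 + 3·R1.
R4 ← R4 + 3·R1.
R2 ← R2 / (-2).
R1 ← R1 + 2/3·R2.
R3 ← R3 + 5·R2.
R4 ← R4 + 4·R2.
R3 ← R3 / (-15/2).
R2 ← R2 + 3/2·R3.
R4 ← R4 + 1·R3.
R4 ← R4 / (-22/15).
R2 ← R2 − 4/5·R4.
R3 ← R3 + 7/15·R4.
Rank is 4 with 5 unknowns, leaving v free.

infinitely many solutions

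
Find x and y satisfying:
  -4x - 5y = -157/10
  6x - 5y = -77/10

Row-reduce the augmented matrix:
R1 ← R1 / (-4).
R2 ← R2 − 6·R1.
R2 ← R2 / (-25/2).
R1 ← R1 − 5/4·R2.
Reading off the reduced rows gives x = 4/5, y = 5/2.

x = 4/5, y = 5/2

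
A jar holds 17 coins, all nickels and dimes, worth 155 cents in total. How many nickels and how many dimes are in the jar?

Let n = nickels, d = dimes.
  n + d = 17
  5n + 10d = 155
From equation 1: n = 17 − d.
Substitute into equation 2 and solve: d = 14.
Then n = 3.

nickels: 3, dimes: 14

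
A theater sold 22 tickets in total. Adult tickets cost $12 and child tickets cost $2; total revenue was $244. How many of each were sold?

adult tickets: 20, child tickets: 2

Let a = adult tickets, c = child tickets.
  a + c = 22
  12a + 2c = 244
From equation 1: a = 22 − c.
Substitute into equation 2 and solve: c = 2.
Then a = 20.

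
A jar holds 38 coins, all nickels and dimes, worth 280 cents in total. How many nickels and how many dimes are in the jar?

Let n = nickels, d = dimes.
  n + d = 38
  5n + 10d = 280
Row-reduce the augmented matrix:
R2 ← R2 − 5·R1.
R2 ← R2 / (5).
R1 ← R1 − 1·R2.
Reading off the reduced rows gives n = 20, d = 18.

nickels: 20, dimes: 18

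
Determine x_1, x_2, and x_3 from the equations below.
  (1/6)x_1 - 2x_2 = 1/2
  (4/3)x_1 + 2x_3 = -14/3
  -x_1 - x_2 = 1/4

x_1 = 0, x_2 = -1/4, x_3 = -7/3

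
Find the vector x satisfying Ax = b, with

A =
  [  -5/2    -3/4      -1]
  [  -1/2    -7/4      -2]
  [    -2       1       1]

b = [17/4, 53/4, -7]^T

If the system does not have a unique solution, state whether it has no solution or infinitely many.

Row-reduce:
R1 ← R1 / (-5/2).
R2 ← R2 + 1/2·R1.
R3 ← R3 + 2·R1.
R2 ← R2 / (-8/5).
R1 ← R1 − 3/10·R2.
R3 ← R3 − 8/5·R2.
Row 3 reduces to 0 = 2, a contradiction. The system is inconsistent.

no solution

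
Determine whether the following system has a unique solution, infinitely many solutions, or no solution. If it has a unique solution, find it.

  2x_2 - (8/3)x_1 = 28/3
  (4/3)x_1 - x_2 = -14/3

Row-reduce:
R1 ← R1 / (-8/3).
R2 ← R2 − 4/3·R1.
Rank is 1 with 2 unknowns, leaving x_2 free.

infinitely many solutions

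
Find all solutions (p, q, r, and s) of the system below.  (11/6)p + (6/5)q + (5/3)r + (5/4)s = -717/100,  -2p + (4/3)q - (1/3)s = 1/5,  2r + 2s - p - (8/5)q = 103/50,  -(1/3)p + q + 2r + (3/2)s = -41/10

p = -3/2, q = -8/5, r = -3, s = 2

Row-reduce the augmented matrix:
R1 ← R1 / (11/6).
R2 ← R2 + 2·R1.
R3 ← R3 + 1·R1.
R4 ← R4 + 1/3·R1.
R2 ← R2 / (436/165).
R1 ← R1 − 36/55·R2.
R3 ← R3 + 52/55·R2.
R4 ← R4 − 67/55·R2.
R3 ← R3 / (388/109).
R1 ← R1 − 50/109·R3.
R2 ← R2 − 75/109·R3.
R4 ← R4 − 479/327·R3.
R4 ← R4 / (-7/2328).
R1 ← R1 − 13/388·R4.
R2 ← R2 + 155/776·R4.
R3 ← R3 − 665/776·R4.
Reading off the reduced rows gives p = -3/2, q = -8/5, r = -3, s = 2.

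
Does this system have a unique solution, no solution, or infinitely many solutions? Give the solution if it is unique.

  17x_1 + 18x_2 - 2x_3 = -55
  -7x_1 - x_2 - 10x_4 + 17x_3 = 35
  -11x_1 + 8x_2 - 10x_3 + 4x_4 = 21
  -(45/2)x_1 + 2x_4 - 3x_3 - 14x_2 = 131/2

infinitely many solutions

Row-reduce:
R1 ← R1 / (17).
R2 ← R2 + 7·R1.
R3 ← R3 + 11·R1.
R4 ← R4 + 45/2·R1.
R2 ← R2 / (109/17).
R1 ← R1 − 18/17·R2.
R3 ← R3 − 334/17·R2.
R4 ← R4 − 167/17·R2.
R3 ← R3 / (-6634/109).
R1 ← R1 + 304/109·R3.
R2 ← R2 − 275/109·R3.
R4 ← R4 + 3317/109·R3.
Rank is 3 with 4 unknowns, leaving x_4 free.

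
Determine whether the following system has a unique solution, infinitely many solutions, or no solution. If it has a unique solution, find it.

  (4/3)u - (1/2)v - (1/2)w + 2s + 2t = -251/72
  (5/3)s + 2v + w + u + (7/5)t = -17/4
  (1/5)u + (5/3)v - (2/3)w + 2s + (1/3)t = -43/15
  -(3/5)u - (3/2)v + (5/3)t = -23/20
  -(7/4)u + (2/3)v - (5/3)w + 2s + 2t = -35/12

u = 2/3, v = 1/2, w = -7/4, s = -5/2, t = 0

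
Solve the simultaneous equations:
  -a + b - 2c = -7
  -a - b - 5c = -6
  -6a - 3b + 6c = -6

a = 3, b = -2, c = 1

Row-reduce the augmented matrix:
R1 ← R1 / (-1).
R2 ← R2 + 1·R1.
R3 ← R3 + 6·R1.
R2 ← R2 / (-2).
R1 ← R1 + 1·R2.
R3 ← R3 + 9·R2.
R3 ← R3 / (63/2).
R1 ← R1 − 7/2·R3.
R2 ← R2 − 3/2·R3.
Reading off the reduced rows gives a = 3, b = -2, c = 1.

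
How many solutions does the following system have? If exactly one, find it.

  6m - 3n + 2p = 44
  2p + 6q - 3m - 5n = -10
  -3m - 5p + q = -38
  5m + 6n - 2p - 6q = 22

m = 6, n = 0, p = 4, q = 0

Row-reduce the augmented matrix:
R1 ← R1 / (6).
R2 ← R2 + 3·R1.
R3 ← R3 + 3·R1.
R4 ← R4 − 5·R1.
R2 ← R2 / (-13/2).
R1 ← R1 + 1/2·R2.
R3 ← R3 + 3/2·R2.
R4 ← R4 − 17/2·R2.
R3 ← R3 / (-61/13).
R1 ← R1 − 4/39·R3.
R2 ← R2 + 6/13·R3.
R4 ← R4 − 10/39·R3.
R4 ← R4 / (334/183).
R1 ← R1 + 86/183·R4.
R2 ← R2 + 54/61·R4.
R3 ← R3 − 5/61·R4.
Reading off the reduced rows gives m = 6, n = 0, p = 4, q = 0.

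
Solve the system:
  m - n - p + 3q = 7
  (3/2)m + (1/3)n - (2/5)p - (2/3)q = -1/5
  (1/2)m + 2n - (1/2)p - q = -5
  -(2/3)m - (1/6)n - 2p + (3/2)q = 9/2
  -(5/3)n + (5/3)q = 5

Row-reduce:
R2 ← R2 − 3/2·R1.
R3 ← R3 − 1/2·R1.
R4 ← R4 + 2/3·R1.
R2 ← R2 / (11/6).
R1 ← R1 + 1·R2.
R3 ← R3 − 5/2·R2.
R4 ← R4 + 5/6·R2.
R5 ← R5 + 5/3·R2.
R3 ← R3 / (-3/2).
R1 ← R1 + 2/5·R3.
R2 ← R2 − 3/5·R3.
R4 ← R4 + 13/6·R3.
R5 ← R5 − 1·R3.
R4 ← R4 / (-536/99).
R1 ← R1 + 34/33·R4.
R2 ← R2 + 1·R4.
R3 ← R3 + 100/33·R4.
Row 5 reduces to 0 = -2/3, a contradiction. The system is inconsistent.

no solution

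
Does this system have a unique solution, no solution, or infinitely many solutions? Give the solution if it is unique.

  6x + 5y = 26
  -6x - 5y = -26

infinitely many solutions

Row-reduce:
R1 ← R1 / (6).
R2 ← R2 + 6·R1.
Rank is 1 with 2 unknowns, leaving y free.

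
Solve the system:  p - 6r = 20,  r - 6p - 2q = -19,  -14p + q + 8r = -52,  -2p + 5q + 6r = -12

Row-reduce:
R2 ← R2 + 6·R1.
R3 ← R3 + 14·R1.
R4 ← R4 + 2·R1.
R2 ← R2 / (-2).
R3 ← R3 − 1·R2.
R4 ← R4 − 5·R2.
R3 ← R3 / (-187/2).
R1 ← R1 + 6·R3.
R2 ← R2 − 35/2·R3.
R4 ← R4 + 187/2·R3.
Row 4 reduces to 0 = 2, a contradiction. The system is inconsistent.

no solution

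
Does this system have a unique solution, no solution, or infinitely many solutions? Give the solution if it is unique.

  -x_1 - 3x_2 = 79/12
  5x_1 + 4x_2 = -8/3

x_1 = 5/3, x_2 = -11/4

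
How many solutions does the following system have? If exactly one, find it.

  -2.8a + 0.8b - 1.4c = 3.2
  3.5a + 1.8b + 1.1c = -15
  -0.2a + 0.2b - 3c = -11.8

Row-reduce the augmented matrix:
R1 ← R1 / (-14/5).
R2 ← R2 − 7/2·R1.
R3 ← R3 + 1/5·R1.
R2 ← R2 / (14/5).
R1 ← R1 + 2/7·R2.
R3 ← R3 − 1/7·R2.
R3 ← R3 / (-5619/1960).
R1 ← R1 − 85/196·R3.
R2 ← R2 + 13/56·R3.
Reading off the reduced rows gives a = -4, b = -3, c = 4.

a = -4, b = -3, c = 4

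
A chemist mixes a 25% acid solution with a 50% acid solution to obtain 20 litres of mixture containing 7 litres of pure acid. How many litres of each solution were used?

Let a = litres of solution A, b = litres of solution B.
  b + a = 20
  (1/2)b + (1/4)a = 7
Row-reduce the augmented matrix:
R2 ← R2 − 1/4·R1.
R2 ← R2 / (1/4).
R1 ← R1 − 1·R2.
Reading off the reduced rows gives a = 12, b = 8.

litres of solution A: 12, litres of solution B: 8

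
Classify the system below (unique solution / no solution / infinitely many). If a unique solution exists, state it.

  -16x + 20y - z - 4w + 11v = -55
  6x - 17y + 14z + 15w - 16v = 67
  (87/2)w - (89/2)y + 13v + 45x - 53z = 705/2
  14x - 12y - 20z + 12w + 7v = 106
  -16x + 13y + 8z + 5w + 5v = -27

Row-reduce:
R1 ← R1 / (-16).
R2 ← R2 − 6·R1.
R3 ← R3 − 45·R1.
R4 ← R4 − 14·R1.
R5 ← R5 + 16·R1.
R2 ← R2 / (-19/2).
R1 ← R1 + 5/4·R2.
R3 ← R3 − 47/4·R2.
R4 ← R4 − 11/2·R2.
R5 ← R5 + 7·R2.
R3 ← R3 / (-2961/76).
R1 ← R1 + 263/152·R3.
R2 ← R2 + 109/76·R3.
R4 ← R4 + 987/76·R3.
R5 ← R5 + 79/76·R3.
Swap R4 and R5.
R4 ← R4 / (-2224/987).
R1 ← R1 + 3652/987·R4.
R2 ← R2 + 3181/987·R4.
R3 ← R3 + 1240/987·R4.
Row 5 reduces to 0 = -1/3, a contradiction. The system is inconsistent.

no solution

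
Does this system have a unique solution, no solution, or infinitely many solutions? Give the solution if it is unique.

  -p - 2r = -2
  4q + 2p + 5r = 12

infinitely many solutions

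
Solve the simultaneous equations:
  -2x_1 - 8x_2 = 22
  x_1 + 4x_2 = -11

infinitely many solutions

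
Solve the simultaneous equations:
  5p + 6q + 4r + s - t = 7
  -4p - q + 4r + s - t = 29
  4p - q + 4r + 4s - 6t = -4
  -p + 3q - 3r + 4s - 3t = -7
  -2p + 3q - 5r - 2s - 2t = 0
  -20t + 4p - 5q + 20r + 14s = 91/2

Row-reduce:
R1 ← R1 / (5).
R2 ← R2 + 4·R1.
R3 ← R3 − 4·R1.
R4 ← R4 + 1·R1.
R5 ← R5 + 2·R1.
R6 ← R6 − 4·R1.
R2 ← R2 / (19/5).
R1 ← R1 − 6/5·R2.
R3 ← R3 + 29/5·R2.
R4 ← R4 − 21/5·R2.
R5 ← R5 − 27/5·R2.
R6 ← R6 + 49/5·R2.
R3 ← R3 / (224/19).
R1 ← R1 + 28/19·R3.
R2 ← R2 − 36/19·R3.
R4 ← R4 + 193/19·R3.
R5 ← R5 + 259/19·R3.
R6 ← R6 − 672/19·R3.
R4 ← R4 / (1643/224).
R1 ← R1 − 3/8·R4.
R2 ← R2 + 27/56·R4.
R3 ← R3 − 113/224·R4.
R5 ← R5 − 87/32·R4.
R5 ← R5 / (-9931/1643).
R1 ← R1 + 350/1643·R5.
R2 ← R2 − 450/1643·R5.
R3 ← R3 + 197/1643·R5.
R4 ← R4 + 1805/1643·R5.
Row 6 reduces to 0 = -1/2, a contradiction. The system is inconsistent.

no solution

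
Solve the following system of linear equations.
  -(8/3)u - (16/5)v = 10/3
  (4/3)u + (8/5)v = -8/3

no solution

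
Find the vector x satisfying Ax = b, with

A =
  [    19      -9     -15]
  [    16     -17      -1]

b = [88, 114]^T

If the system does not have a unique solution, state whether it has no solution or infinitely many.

Row-reduce:
R1 ← R1 / (19).
R2 ← R2 − 16·R1.
R2 ← R2 / (-179/19).
R1 ← R1 + 9/19·R2.
Rank is 2 with 3 unknowns, leaving x_3 free.

infinitely many solutions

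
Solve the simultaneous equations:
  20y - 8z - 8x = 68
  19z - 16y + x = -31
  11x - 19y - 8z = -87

Row-reduce the augmented matrix:
R1 ← R1 / (-8).
R2 ← R2 − 1·R1.
R3 ← R3 − 11·R1.
R2 ← R2 / (-27/2).
R1 ← R1 + 5/2·R2.
R3 ← R3 − 17/2·R2.
R3 ← R3 / (-23/3).
R1 ← R1 + 7/3·R3.
R2 ← R2 + 4/3·R3.
Reading off the reduced rows gives x = -2, y = 3, z = 1.

x = -2, y = 3, z = 1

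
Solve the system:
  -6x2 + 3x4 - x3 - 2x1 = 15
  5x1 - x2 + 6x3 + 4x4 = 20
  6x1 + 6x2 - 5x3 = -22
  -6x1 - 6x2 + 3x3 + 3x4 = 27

Row-reduce the augmented matrix:
R1 ← R1 / (-2).
R2 ← R2 − 5·R1.
R3 ← R3 − 6·R1.
R4 ← R4 + 6·R1.
R2 ← R2 / (-16).
R1 ← R1 − 3·R2.
R3 ← R3 + 12·R2.
R4 ← R4 − 12·R2.
R3 ← R3 / (-85/8).
R1 ← R1 − 37/32·R3.
R2 ← R2 + 7/32·R3.
R4 ← R4 − 69/8·R3.
R4 ← R4 / (249/85).
R1 ← R1 − 237/340·R4.
R2 ← R2 + 247/340·R4.
R3 ← R3 + 3/85·R4.
Reading off the reduced rows gives x1 = -1, x2 = -1, x3 = 2, x4 = 3.

x1 = -1, x2 = -1, x3 = 2, x4 = 3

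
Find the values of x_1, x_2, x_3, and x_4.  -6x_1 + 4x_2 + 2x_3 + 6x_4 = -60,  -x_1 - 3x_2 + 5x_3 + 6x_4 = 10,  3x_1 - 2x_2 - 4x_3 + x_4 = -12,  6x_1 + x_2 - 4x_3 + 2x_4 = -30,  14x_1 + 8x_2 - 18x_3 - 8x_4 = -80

Row-reduce the augmented matrix:
R1 ← R1 / (-6).
R2 ← R2 + 1·R1.
R3 ← R3 − 3·R1.
R4 ← R4 − 6·R1.
R5 ← R5 − 14·R1.
R2 ← R2 / (-11/3).
R1 ← R1 + 2/3·R2.
R4 ← R4 − 5·R2.
R5 ← R5 − 52/3·R2.
R3 ← R3 / (-3).
R1 ← R1 + 13/11·R3.
R2 ← R2 + 14/11·R3.
R4 ← R4 − 48/11·R3.
R5 ← R5 − 96/11·R3.
R4 ← R4 / (227/11).
R1 ← R1 + 115/33·R4.
R2 ← R2 + 101/33·R4.
R3 ← R3 + 4/3·R4.
R5 ← R5 − 454/11·R4.
R5 reduces to 0 = 0, so the extra equation is consistent.
Reading off the reduced rows gives x_1 = 2, x_2 = -6, x_3 = 6, x_4 = -6.

x_1 = 2, x_2 = -6, x_3 = 6, x_4 = -6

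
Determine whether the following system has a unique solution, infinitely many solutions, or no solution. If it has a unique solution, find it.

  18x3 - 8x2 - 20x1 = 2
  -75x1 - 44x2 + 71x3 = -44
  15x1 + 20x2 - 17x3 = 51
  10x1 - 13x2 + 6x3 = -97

Row-reduce:
R1 ← R1 / (-20).
R2 ← R2 + 75·R1.
R3 ← R3 − 15·R1.
R4 ← R4 − 10·R1.
R2 ← R2 / (-14).
R1 ← R1 − 2/5·R2.
R3 ← R3 − 14·R2.
R4 ← R4 + 17·R2.
Swap R3 and R4.
R3 ← R3 / (43/4).
R1 ← R1 + 4/5·R3.
R2 ← R2 + 1/4·R3.
Row 4 reduces to 0 = 1, a contradiction. The system is inconsistent.

no solution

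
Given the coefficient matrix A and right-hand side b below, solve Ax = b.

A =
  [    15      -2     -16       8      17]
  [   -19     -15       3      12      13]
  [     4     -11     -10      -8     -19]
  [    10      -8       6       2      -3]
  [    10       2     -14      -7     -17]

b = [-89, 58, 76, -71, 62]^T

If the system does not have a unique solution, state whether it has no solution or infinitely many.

x_1 = -6, x_2 = 1, x_3 = -4, x_4 = 3, x_5 = -5

Row-reduce the augmented matrix:
R1 ← R1 / (15).
R2 ← R2 + 19·R1.
R3 ← R3 − 4·R1.
R4 ← R4 − 10·R1.
R5 ← R5 − 10·R1.
R2 ← R2 / (-263/15).
R1 ← R1 + 2/15·R2.
R3 ← R3 + 157/15·R2.
R4 ← R4 + 20/3·R2.
R5 ← R5 − 10/3·R2.
R3 ← R3 / (1203/263).
R1 ← R1 + 246/263·R3.
R2 ← R2 − 259/263·R3.
R4 ← R4 − 6110/263·R3.
R5 ← R5 + 1740/263·R3.
R4 ← R4 / (128510/1203).
R1 ← R1 + 1768/401·R4.
R2 ← R2 − 4528/1203·R4.
R3 ← R3 + 6140/1203·R4.
R5 ← R5 + 16799/401·R4.
R5 ← R5 / (-1087157/128510).
R1 ← R1 + 2317/64255·R5.
R2 ← R2 − 38709/64255·R5.
R3 ← R3 + 3221/12851·R5.
R4 ← R4 − 236707/128510·R5.
Reading off the reduced rows gives x_1 = -6, x_2 = 1, x_3 = -4, x_4 = 3, x_5 = -5.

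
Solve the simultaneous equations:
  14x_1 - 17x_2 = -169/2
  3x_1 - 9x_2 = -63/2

x_1 = -3, x_2 = 5/2

Row-reduce the augmented matrix:
R1 ← R1 / (14).
R2 ← R2 − 3·R1.
R2 ← R2 / (-75/14).
R1 ← R1 + 17/14·R2.
Reading off the reduced rows gives x_1 = -3, x_2 = 5/2.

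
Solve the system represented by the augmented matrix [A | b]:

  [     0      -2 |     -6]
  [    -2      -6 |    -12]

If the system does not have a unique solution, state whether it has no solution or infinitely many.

x_1 = -3, x_2 = 3

Row-reduce the augmented matrix:
Swap R1 and R2.
R1 ← R1 / (-2).
R2 ← R2 / (-2).
R1 ← R1 − 3·R2.
Reading off the reduced rows gives x_1 = -3, x_2 = 3.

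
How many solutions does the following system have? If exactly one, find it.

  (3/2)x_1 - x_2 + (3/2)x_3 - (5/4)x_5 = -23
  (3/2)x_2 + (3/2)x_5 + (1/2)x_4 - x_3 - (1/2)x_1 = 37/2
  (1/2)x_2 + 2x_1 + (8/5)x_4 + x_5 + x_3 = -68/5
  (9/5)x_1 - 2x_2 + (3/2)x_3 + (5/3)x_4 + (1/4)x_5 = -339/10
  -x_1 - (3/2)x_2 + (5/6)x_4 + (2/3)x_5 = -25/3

x_1 = -3, x_2 = 6, x_3 = -5, x_4 = -6, x_5 = 4

Row-reduce the augmented matrix:
R1 ← R1 / (3/2).
R2 ← R2 + 1/2·R1.
R3 ← R3 − 2·R1.
R4 ← R4 − 9/5·R1.
R5 ← R5 + 1·R1.
R2 ← R2 / (7/6).
R1 ← R1 + 2/3·R2.
R3 ← R3 − 11/6·R2.
R4 ← R4 + 4/5·R2.
R5 ← R5 + 13/6·R2.
R3 ← R3 / (-3/14).
R1 ← R1 − 5/7·R3.
R2 ← R2 + 3/7·R3.
R4 ← R4 + 9/14·R3.
R5 ← R5 − 1/14·R3.
R4 ← R4 / (-13/30).
R1 ← R1 − 3·R4.
R2 ← R2 + 6/5·R4.
R3 ← R3 + 19/5·R4.
R5 ← R5 − 61/30·R4.
R5 ← R5 / (113/390).
R1 ← R1 − 3/13·R5.
R2 ← R2 − 7/65·R5.
R3 ← R3 + 129/130·R5.
R4 ← R4 − 12/13·R5.
Reading off the reduced rows gives x_1 = -3, x_2 = 6, x_3 = -5, x_4 = -6, x_5 = 4.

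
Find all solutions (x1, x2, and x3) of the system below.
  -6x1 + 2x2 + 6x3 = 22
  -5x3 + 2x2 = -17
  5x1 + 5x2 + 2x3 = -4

x1 = -1, x2 = -1, x3 = 3

Row-reduce the augmented matrix:
R1 ← R1 / (-6).
R3 ← R3 − 5·R1.
R2 ← R2 / (2).
R1 ← R1 + 1/3·R2.
R3 ← R3 − 20/3·R2.
R3 ← R3 / (71/3).
R1 ← R1 + 11/6·R3.
R2 ← R2 + 5/2·R3.
Reading off the reduced rows gives x1 = -1, x2 = -1, x3 = 3.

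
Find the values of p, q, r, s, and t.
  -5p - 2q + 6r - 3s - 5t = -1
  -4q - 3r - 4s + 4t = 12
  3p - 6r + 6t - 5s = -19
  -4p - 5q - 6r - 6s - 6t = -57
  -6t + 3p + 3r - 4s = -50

p = -2, q = -5, r = 4, s = 5, t = 6

Row-reduce the augmented matrix:
R1 ← R1 / (-5).
R3 ← R3 − 3·R1.
R4 ← R4 + 4·R1.
R5 ← R5 − 3·R1.
R2 ← R2 / (-4).
R1 ← R1 − 2/5·R2.
R3 ← R3 + 6/5·R2.
R4 ← R4 + 17/5·R2.
R5 ← R5 + 6/5·R2.
R3 ← R3 / (-3/2).
R1 ← R1 + 3/2·R3.
R2 ← R2 − 3/4·R3.
R4 ← R4 + 33/4·R3.
R5 ← R5 − 15/2·R3.
R4 ← R4 / (153/5).
R1 ← R1 − 29/5·R4.
R2 ← R2 + 9/5·R4.
R3 ← R3 − 56/15·R4.
R5 ← R5 + 163/5·R4.
R5 ← R5 / (-35/2).
R1 ← R1 − 5/2·R5.
R2 ← R2 + 1·R5.
R3 ← R3 − 2/3·R5.
R4 ← R4 + 1/2·R5.
Reading off the reduced rows gives p = -2, q = -5, r = 4, s = 5, t = 6.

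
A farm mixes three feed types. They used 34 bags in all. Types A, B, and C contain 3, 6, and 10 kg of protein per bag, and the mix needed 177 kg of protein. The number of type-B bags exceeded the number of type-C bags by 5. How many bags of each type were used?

Let a = type-A bags, b = type-B bags, c = type-C bags.
  a + b + c = 34
  3a + 6b + 10c = 177
  b - c = 5
Row-reduce the augmented matrix:
R2 ← R2 − 3·R1.
R2 ← R2 / (3).
R1 ← R1 − 1·R2.
R3 ← R3 − 1·R2.
R3 ← R3 / (-10/3).
R1 ← R1 + 4/3·R3.
R2 ← R2 − 7/3·R3.
Reading off the reduced rows gives a = 17, b = 11, c = 6.

type-A bags: 17, type-B bags: 11, type-C bags: 6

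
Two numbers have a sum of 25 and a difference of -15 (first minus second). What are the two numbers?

first number: 5, second number: 20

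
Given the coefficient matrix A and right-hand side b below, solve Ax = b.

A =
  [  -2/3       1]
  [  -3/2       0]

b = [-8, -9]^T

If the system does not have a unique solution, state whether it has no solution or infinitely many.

x_1 = 6, x_2 = -4

Row-reduce the augmented matrix:
R1 ← R1 / (-2/3).
R2 ← R2 + 3/2·R1.
R2 ← R2 / (-9/4).
R1 ← R1 + 3/2·R2.
Reading off the reduced rows gives x_1 = 6, x_2 = -4.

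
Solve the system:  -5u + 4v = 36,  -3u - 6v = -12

Row-reduce the augmented matrix:
R1 ← R1 / (-5).
R2 ← R2 + 3·R1.
R2 ← R2 / (-42/5).
R1 ← R1 + 4/5·R2.
Reading off the reduced rows gives u = -4, v = 4.

u = -4, v = 4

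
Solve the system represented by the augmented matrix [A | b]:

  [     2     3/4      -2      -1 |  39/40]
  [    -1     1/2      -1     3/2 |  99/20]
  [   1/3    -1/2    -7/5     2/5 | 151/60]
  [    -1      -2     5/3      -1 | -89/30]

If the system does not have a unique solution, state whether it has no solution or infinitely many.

Row-reduce the augmented matrix:
R1 ← R1 / (2).
R2 ← R2 + 1·R1.
R3 ← R3 − 1/3·R1.
R4 ← R4 + 1·R1.
R2 ← R2 / (7/8).
R1 ← R1 − 3/8·R2.
R3 ← R3 + 5/8·R2.
R4 ← R4 + 13/8·R2.
R3 ← R3 / (-262/105).
R1 ← R1 + 1/7·R3.
R2 ← R2 + 16/7·R3.
R4 ← R4 + 64/21·R3.
R4 ← R4 / (-949/786).
R1 ← R1 + 525/524·R4.
R2 ← R2 + 4/131·R4.
R3 ← R3 + 269/524·R4.
Reading off the reduced rows gives x_1 = -11/5, x_2 = 1/2, x_3 = -5/2, x_4 = 0.

x_1 = -11/5, x_2 = 1/2, x_3 = -5/2, x_4 = 0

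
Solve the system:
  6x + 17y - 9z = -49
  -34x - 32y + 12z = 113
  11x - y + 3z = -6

Row-reduce:
R1 ← R1 / (6).
R2 ← R2 + 34·R1.
R3 ← R3 − 11·R1.
R2 ← R2 / (193/3).
R1 ← R1 − 17/6·R2.
R3 ← R3 + 193/6·R2.
Row 3 reduces to 0 = 3/2, a contradiction. The system is inconsistent.

no solution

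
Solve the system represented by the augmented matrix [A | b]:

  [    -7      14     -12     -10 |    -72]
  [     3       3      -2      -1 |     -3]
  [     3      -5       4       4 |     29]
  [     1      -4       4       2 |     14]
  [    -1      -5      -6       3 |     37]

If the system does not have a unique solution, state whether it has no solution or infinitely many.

Row-reduce the augmented matrix:
R1 ← R1 / (-7).
R2 ← R2 − 3·R1.
R3 ← R3 − 3·R1.
R4 ← R4 − 1·R1.
R5 ← R5 + 1·R1.
R2 ← R2 / (9).
R1 ← R1 + 2·R2.
R3 ← R3 − 1·R2.
R4 ← R4 + 2·R2.
R5 ← R5 + 7·R2.
R3 ← R3 / (-22/63).
R1 ← R1 − 8/63·R3.
R2 ← R2 + 50/63·R3.
R4 ← R4 − 44/63·R3.
R5 ← R5 + 620/63·R3.
Swap R4 and R5.
R4 ← R4 / (-90/11).
R1 ← R1 − 4/11·R4.
R2 ← R2 + 14/11·R4.
R3 ← R3 + 19/22·R4.
R5 reduces to 0 = 0, so the extra equation is consistent.
Reading off the reduced rows gives x_1 = 2, x_2 = -3, x_3 = -2, x_4 = 4.

x_1 = 2, x_2 = -3, x_3 = -2, x_4 = 4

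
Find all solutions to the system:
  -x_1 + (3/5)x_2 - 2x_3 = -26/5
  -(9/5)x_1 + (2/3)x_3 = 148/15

Row-reduce:
R1 ← R1 / (-1).
R2 ← R2 + 9/5·R1.
R2 ← R2 / (-27/25).
R1 ← R1 + 3/5·R2.
Rank is 2 with 3 unknowns, leaving x_3 free.

infinitely many solutions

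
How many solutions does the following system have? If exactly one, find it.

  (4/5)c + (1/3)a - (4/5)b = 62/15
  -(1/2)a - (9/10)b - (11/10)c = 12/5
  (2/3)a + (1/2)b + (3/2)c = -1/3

infinitely many solutions

Row-reduce:
R1 ← R1 / (1/3).
R2 ← R2 + 1/2·R1.
R3 ← R3 − 2/3·R1.
R2 ← R2 / (-21/10).
R1 ← R1 + 12/5·R2.
R3 ← R3 − 21/10·R2.
Rank is 2 with 3 unknowns, leaving c free.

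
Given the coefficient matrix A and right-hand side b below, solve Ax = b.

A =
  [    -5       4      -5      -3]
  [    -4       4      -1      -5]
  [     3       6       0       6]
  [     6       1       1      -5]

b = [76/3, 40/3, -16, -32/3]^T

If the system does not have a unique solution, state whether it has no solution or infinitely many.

x_1 = -2, x_2 = -2/3, x_3 = -3, x_4 = -1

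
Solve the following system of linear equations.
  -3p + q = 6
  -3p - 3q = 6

p = -2, q = 0

From equation 1: q = 6 + 3·p.
Substitute into equation 2 and solve: p = -2.
Then q = 0.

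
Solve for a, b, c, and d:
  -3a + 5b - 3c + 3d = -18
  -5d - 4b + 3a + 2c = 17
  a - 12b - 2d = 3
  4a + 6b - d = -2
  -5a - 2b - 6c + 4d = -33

a = -1, b = 0, c = 5, d = -2

Row-reduce the augmented matrix:
R1 ← R1 / (-3).
R2 ← R2 − 3·R1.
R3 ← R3 − 1·R1.
R4 ← R4 − 4·R1.
R5 ← R5 + 5·R1.
R1 ← R1 + 5/3·R2.
R3 ← R3 + 31/3·R2.
R4 ← R4 − 38/3·R2.
R5 ← R5 + 31/3·R2.
R3 ← R3 / (-34/3).
R1 ← R1 + 2/3·R3.
R2 ← R2 + 1·R3.
R4 ← R4 − 26/3·R3.
R5 ← R5 + 34/3·R3.
R4 ← R4 / (200/17).
R1 ← R1 + 52/17·R4.
R2 ← R2 + 3/34·R4.
R3 ← R3 − 65/34·R4.
R5 reduces to 0 = 0, so the extra equation is consistent.
Reading off the reduced rows gives a = -1, b = 0, c = 5, d = -2.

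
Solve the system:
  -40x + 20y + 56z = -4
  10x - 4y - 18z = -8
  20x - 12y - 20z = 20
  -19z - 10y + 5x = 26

Row-reduce the augmented matrix:
R1 ← R1 / (-40).
R2 ← R2 − 10·R1.
R3 ← R3 − 20·R1.
R4 ← R4 − 5·R1.
R1 ← R1 + 1/2·R2.
R3 ← R3 + 2·R2.
R4 ← R4 + 15/2·R2.
Swap R3 and R4.
R3 ← R3 / (-42).
R1 ← R1 + 17/5·R3.
R2 ← R2 + 4·R3.
R4 reduces to 0 = 0, so the extra equation is consistent.
Reading off the reduced rows gives x = -1, y = -5, z = 1.

x = -1, y = -5, z = 1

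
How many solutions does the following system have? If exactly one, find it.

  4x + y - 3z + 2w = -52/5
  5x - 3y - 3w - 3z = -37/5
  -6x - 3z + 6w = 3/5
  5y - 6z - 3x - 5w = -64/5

Row-reduce the augmented matrix:
R1 ← R1 / (4).
R2 ← R2 − 5·R1.
R3 ← R3 + 6·R1.
R4 ← R4 + 3·R1.
R2 ← R2 / (-17/4).
R1 ← R1 − 1/4·R2.
R3 ← R3 − 3/2·R2.
R4 ← R4 − 23/4·R2.
R3 ← R3 / (-123/17).
R1 ← R1 + 12/17·R3.
R2 ← R2 + 3/17·R3.
R4 ← R4 + 123/17·R3.
R4 ← R4 / (-18).
R1 ← R1 + 21/41·R4.
R2 ← R2 − 46/41·R4.
R3 ← R3 + 40/41·R4.
Reading off the reduced rows gives x = -1, y = -1, z = 9/5, w = 0.

x = -1, y = -1, z = 9/5, w = 0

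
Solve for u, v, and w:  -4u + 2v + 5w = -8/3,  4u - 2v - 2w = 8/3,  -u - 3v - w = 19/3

u = -1/3, v = -2, w = 0

Row-reduce the augmented matrix:
R1 ← R1 / (-4).
R2 ← R2 − 4·R1.
R3 ← R3 + 1·R1.
Swap R2 and R3.
R2 ← R2 / (-7/2).
R1 ← R1 + 1/2·R2.
R3 ← R3 / (3).
R1 ← R1 + 13/14·R3.
R2 ← R2 − 9/14·R3.
Reading off the reduced rows gives u = -1/3, v = -2, w = 0.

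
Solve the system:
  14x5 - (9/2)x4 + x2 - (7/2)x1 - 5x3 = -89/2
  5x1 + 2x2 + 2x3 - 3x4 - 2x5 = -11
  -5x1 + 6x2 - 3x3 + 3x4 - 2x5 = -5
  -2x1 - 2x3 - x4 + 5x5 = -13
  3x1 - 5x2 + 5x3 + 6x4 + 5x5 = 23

infinitely many solutions

Row-reduce:
R1 ← R1 / (-7/2).
R2 ← R2 − 5·R1.
R3 ← R3 + 5·R1.
R4 ← R4 + 2·R1.
R5 ← R5 − 3·R1.
R2 ← R2 / (24/7).
R1 ← R1 + 2/7·R2.
R3 ← R3 − 32/7·R2.
R4 ← R4 + 4/7·R2.
R5 ← R5 + 29/7·R2.
R3 ← R3 / (11).
R1 ← R1 − 1·R3.
R2 ← R2 + 3/2·R3.
R5 ← R5 + 11/2·R3.
Swap R4 and R5.
R4 ← R4 / (7/4).
R1 ← R1 + 3/2·R4.
R2 ← R2 − 1/4·R4.
R3 ← R3 − 2·R4.
Rank is 4 with 5 unknowns, leaving x5 free.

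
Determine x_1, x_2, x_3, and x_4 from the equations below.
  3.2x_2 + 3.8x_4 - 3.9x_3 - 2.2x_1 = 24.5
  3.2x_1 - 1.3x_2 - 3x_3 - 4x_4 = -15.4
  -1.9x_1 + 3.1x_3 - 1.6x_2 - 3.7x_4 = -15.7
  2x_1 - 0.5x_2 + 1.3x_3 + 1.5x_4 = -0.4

x_1 = -3, x_2 = -4, x_3 = -3, x_4 = 5

Row-reduce the augmented matrix:
R1 ← R1 / (-11/5).
R2 ← R2 − 16/5·R1.
R3 ← R3 + 19/10·R1.
R4 ← R4 − 2·R1.
R2 ← R2 / (369/110).
R1 ← R1 + 16/11·R2.
R3 ← R3 + 48/11·R2.
R4 ← R4 − 53/22·R2.
R3 ← R3 / (-3947/820).
R1 ← R1 + 163/82·R3.
R2 ← R2 + 106/41·R3.
R4 ← R4 − 1633/410·R3.
R4 ← R4 / (-32629/118410).
R1 ← R1 − 11815/11841·R4.
R2 ← R2 − 37160/11841·R4.
R3 ← R3 − 4096/3947·R4.
Reading off the reduced rows gives x_1 = -3, x_2 = -4, x_3 = -3, x_4 = 5.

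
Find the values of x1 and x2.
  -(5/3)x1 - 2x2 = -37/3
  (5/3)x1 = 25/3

Row-reduce the augmented matrix:
R1 ← R1 / (-5/3).
R2 ← R2 − 5/3·R1.
R2 ← R2 / (-2).
R1 ← R1 − 6/5·R2.
Reading off the reduced rows gives x1 = 5, x2 = 2.

x1 = 5, x2 = 2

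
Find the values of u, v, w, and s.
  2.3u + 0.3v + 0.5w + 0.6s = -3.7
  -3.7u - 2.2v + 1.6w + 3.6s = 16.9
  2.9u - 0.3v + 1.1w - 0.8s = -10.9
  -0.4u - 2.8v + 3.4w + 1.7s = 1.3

u = -3, v = 3, w = 1, s = 3

Row-reduce the augmented matrix:
R1 ← R1 / (23/10).
R2 ← R2 + 37/10·R1.
R3 ← R3 − 29/10·R1.
R4 ← R4 + 2/5·R1.
R2 ← R2 / (-79/46).
R1 ← R1 − 3/23·R2.
R3 ← R3 + 78/115·R2.
R4 ← R4 + 316/115·R2.
R3 ← R3 / (-12/25).
R1 ← R1 − 2/5·R3.
R2 ← R2 + 7/5·R3.
R4 ← R4 + 9/25·R3.
R4 ← R4 / (-4709/1580).
R1 ← R1 + 1039/474·R4.
R2 ← R2 − 6769/948·R4.
R3 ← R3 − 6635/948·R4.
Reading off the reduced rows gives u = -3, v = 3, w = 1, s = 3.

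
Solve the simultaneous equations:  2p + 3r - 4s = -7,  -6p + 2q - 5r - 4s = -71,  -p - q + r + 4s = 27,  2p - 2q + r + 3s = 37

Row-reduce the augmented matrix:
R1 ← R1 / (2).
R2 ← R2 + 6·R1.
R3 ← R3 + 1·R1.
R4 ← R4 − 2·R1.
R2 ← R2 / (2).
R3 ← R3 + 1·R2.
R4 ← R4 + 2·R2.
R3 ← R3 / (9/2).
R1 ← R1 − 3/2·R3.
R2 ← R2 − 2·R3.
R4 ← R4 − 2·R3.
R4 ← R4 / (-19/3).
R2 ← R2 + 16/3·R4.
R3 ← R3 + 4/3·R4.
Reading off the reduced rows gives p = 4, q = -4, r = 3, s = 6.

p = 4, q = -4, r = 3, s = 6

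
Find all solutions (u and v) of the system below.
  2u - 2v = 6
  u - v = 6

no solution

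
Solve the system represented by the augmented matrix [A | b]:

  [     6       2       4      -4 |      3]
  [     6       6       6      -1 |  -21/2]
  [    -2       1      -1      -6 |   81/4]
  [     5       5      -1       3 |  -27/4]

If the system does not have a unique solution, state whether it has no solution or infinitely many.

x_1 = 0, x_2 = 0, x_3 = -9/4, x_4 = -3

Row-reduce the augmented matrix:
R1 ← R1 / (6).
R2 ← R2 − 6·R1.
R3 ← R3 + 2·R1.
R4 ← R4 − 5·R1.
R2 ← R2 / (4).
R1 ← R1 − 1/3·R2.
R3 ← R3 − 5/3·R2.
R4 ← R4 − 10/3·R2.
R3 ← R3 / (-1/2).
R1 ← R1 − 1/2·R3.
R2 ← R2 − 1/2·R3.
R4 ← R4 + 6·R3.
R4 ← R4 / (641/6).
R1 ← R1 + 19/2·R4.
R2 ← R2 + 47/6·R4.
R3 ← R3 − 103/6·R4.
Reading off the reduced rows gives x_1 = 0, x_2 = 0, x_3 = -9/4, x_4 = -3.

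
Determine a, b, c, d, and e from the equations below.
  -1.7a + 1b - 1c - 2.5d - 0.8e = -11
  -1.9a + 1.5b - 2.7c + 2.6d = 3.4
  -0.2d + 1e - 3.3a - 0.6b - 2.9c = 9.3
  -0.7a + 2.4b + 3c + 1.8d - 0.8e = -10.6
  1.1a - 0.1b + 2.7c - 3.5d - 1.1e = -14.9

a = 0, b = -3, c = -1, d = 2, e = 5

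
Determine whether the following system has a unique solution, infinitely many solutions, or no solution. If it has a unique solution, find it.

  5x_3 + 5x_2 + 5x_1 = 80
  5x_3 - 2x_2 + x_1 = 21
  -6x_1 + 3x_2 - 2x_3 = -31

Row-reduce the augmented matrix:
R1 ← R1 / (5).
R2 ← R2 − 1·R1.
R3 ← R3 + 6·R1.
R2 ← R2 / (-3).
R1 ← R1 − 1·R2.
R3 ← R3 − 9·R2.
R3 ← R3 / (16).
R1 ← R1 − 7/3·R3.
R2 ← R2 + 4/3·R3.
Reading off the reduced rows gives x_1 = 6, x_2 = 5, x_3 = 5.

x_1 = 6, x_2 = 5, x_3 = 5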